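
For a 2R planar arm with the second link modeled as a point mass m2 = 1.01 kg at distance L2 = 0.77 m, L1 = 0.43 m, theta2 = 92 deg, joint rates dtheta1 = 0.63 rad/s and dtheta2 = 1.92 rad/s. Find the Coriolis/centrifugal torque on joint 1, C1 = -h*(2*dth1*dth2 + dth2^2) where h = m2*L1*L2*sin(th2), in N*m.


h = m2*L1*L2*sin(th2) = 1.01*0.43*0.77*sin(92 deg) = 0.334207
C1 = -h*(2*0.63*1.92 + 1.92^2) = -0.334207*6.1056 = -2.0405

-2.0405 N*m


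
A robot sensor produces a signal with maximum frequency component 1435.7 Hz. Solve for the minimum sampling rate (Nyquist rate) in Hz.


f_s,min = 2*f_max = 2*1435.7 = 2871.4000

2871.4000 Hz


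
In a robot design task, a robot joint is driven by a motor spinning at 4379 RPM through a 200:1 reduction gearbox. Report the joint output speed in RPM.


omega_joint = omega_motor / N = 4379 / 200 = 21.8950

21.8950 RPM


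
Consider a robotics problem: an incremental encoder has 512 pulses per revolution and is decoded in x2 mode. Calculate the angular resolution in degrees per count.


resolution = 360 / (PPR * 2) = 360 / 1024 = 0.3516

0.3516 degrees


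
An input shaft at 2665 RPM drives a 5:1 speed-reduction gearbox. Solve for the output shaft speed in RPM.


omega_out = omega_in / N = 2665 / 5 = 533.0000

533.0000 RPM


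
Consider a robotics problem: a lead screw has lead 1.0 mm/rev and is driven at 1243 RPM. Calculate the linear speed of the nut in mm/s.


v = lead * (RPM/60) = 1.0*1243/60 = 20.7167

20.7167 mm/s


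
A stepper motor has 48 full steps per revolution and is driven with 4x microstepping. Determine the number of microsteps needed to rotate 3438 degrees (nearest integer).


step_size = 360/(48*4) = 360/192 = 1.875000 deg
n = 3438/(360/192) = 3438*192/360 = 1833.6000 -> 1834

1834 steps


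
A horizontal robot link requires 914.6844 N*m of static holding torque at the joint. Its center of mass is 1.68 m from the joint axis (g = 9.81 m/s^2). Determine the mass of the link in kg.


m = tau / (g*L) = 914.6844 / (9.81 * 1.68) = 55.5000

55.5000 kg


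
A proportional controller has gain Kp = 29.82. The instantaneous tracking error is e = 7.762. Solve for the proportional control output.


u_P = Kp * e = 29.82 * 7.762 = 231.4628

231.4628


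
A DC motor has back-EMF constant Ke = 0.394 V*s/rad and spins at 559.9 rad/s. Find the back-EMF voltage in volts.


V_emf = Ke * omega = 0.394*559.9 = 220.6006

220.6006 V


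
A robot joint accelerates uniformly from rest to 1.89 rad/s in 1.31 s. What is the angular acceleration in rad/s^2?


alpha = delta_omega / t = 1.89 / 1.31 = 1.4427

1.4427 rad/s^2


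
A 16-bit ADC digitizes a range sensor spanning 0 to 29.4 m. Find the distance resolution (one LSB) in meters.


res = range / 2^n = 29.4/2^16 = 29.4/65536 = 4.4861e-04

4.4861e-04 m


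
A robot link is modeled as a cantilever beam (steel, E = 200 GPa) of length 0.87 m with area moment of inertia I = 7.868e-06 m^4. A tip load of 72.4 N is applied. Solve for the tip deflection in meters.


delta = F*L^3/(3*E*I) = 72.4*0.87^3/(3*2.000e+11*7.868e-06)
      = 47.6756172/4720800 = 1.0099e-05

1.0099e-05 m


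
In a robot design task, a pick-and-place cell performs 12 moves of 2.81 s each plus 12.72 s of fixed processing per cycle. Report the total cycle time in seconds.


T = 12*2.81 + 12.72 = 46.4400

46.4400 s


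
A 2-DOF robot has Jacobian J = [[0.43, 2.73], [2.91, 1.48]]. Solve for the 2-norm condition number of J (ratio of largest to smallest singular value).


JJ^T eigenvalues: trace(JJ^T) = 18.2963, det(JJ^T) = det(J)^2 = 53.40540241
s_max^2 = (18.2963 + sqrt(121.13298405))/2 = 14.65117153
s_min^2 = (18.2963 - sqrt(121.13298405))/2 = 3.64512847
kappa = s_max/s_min = sqrt(14.65117153/3.64512847) = 2.0048

2.0048


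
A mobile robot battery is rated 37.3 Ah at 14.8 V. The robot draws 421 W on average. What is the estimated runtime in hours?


E = 37.3*14.8 = 552.0400 Wh
t = E/P = 552.0400/421 = 1.3113

1.3113 hours


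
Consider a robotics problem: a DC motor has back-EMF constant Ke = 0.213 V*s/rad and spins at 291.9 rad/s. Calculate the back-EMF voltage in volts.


V_emf = Ke * omega = 0.213*291.9 = 62.1747

62.1747 V


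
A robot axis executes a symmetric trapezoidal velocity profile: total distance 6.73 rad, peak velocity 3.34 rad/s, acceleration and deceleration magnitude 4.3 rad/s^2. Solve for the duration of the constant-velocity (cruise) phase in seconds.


t_acc = v/a = 0.776744 s, d_acc = v^2/(2a) = 1.297163 rad each
d_cruise = 6.73 - 2*1.297163 = 4.135674 rad
t_cruise = d_cruise/v = 4.135674/3.34 = 1.2382

1.2382 s


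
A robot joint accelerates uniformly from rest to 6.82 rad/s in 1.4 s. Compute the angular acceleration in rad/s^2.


alpha = delta_omega / t = 6.82 / 1.4 = 4.8714

4.8714 rad/s^2


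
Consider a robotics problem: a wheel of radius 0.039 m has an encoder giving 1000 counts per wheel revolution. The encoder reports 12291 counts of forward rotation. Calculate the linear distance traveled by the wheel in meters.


revs = 12291/1000 = 12.291000
d = revs * 2*pi*r = 12.291000 * 2*pi*0.039 = 3.0118

3.0118 m


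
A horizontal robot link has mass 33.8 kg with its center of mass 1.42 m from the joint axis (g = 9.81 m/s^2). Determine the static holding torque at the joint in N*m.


tau = m*g*L = 33.8 * 9.81 * 1.42 = 470.8408

470.8408 N*m


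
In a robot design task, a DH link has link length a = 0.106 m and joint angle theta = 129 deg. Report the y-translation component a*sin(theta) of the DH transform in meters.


a*sin(theta) = 0.106*sin(129 deg) = 0.0824

0.0824 m


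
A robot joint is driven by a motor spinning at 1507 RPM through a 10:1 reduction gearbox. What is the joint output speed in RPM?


omega_joint = omega_motor / N = 1507 / 10 = 150.7000

150.7000 RPM


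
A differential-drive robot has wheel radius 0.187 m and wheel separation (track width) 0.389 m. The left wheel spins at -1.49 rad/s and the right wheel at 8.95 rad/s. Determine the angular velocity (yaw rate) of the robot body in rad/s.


omega = r*(wR - wL)/L = 0.187*(8.95 - (-1.49))/0.389 = 5.0187

5.0187 rad/s


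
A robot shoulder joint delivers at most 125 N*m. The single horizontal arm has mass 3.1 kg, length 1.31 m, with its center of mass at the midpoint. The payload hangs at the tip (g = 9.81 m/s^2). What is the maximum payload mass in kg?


tau_arm = m_arm*g*(L/2) = 3.1*9.81*1.31/2 = 19.9192 N*m
tau_payload = tau_max - tau_arm = 125 - 19.9192 = 105.0808
m_payload = tau_payload / (g*L) = 105.0808 / (9.81*1.31) = 8.1768

8.1768 kg


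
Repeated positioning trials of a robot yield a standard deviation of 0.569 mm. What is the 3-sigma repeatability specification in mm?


repeatability = 3*sigma = 3*0.569 = 1.7070

1.7070 mm


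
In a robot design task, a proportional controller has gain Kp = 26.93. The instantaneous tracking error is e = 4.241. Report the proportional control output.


u_P = Kp * e = 26.93 * 4.241 = 114.2101

114.2101


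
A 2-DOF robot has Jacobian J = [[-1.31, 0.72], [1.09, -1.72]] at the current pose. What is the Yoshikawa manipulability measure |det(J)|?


det(J) = -1.31*-1.72 - (0.72)*(1.09) = 1.4684
|det(J)| = 1.4684

1.4684


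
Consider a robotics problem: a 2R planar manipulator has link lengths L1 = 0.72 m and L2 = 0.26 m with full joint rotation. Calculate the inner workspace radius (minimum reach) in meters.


r_min = |L1 - L2| = |0.72 - 0.26| = 0.4600

0.4600 m


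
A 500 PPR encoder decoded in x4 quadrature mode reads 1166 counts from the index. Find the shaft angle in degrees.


angle = counts * 360 / (PPR*4) = 1166 * 360 / 2000 = 209.8800

209.8800 degrees


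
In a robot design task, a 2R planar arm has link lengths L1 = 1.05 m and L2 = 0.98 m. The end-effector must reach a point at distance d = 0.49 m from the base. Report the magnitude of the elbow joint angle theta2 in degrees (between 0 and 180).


cos(th2) = (d^2 - L1^2 - L2^2)/(2*L1*L2) = (0.49^2 - 1.05^2 - 0.98^2)/(2*1.05*0.98) = -0.88571429
th2 = acos(-0.88571429) = 152.3396 deg

152.3396 degrees


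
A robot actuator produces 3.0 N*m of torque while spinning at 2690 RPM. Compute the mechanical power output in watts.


omega = 2690 * 2*pi/60 = 281.696141 rad/s
P = tau * omega = 3.0 * 281.696141 = 845.0884

845.0884 W


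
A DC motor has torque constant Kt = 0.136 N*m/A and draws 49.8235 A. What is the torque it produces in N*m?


tau = Kt * I = 0.136*49.8235 = 6.7760

6.7760 N*m


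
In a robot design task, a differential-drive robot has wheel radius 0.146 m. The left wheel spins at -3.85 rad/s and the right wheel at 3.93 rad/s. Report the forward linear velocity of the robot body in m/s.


v = r*(wR + wL)/2 = 0.146*(3.93 + -3.85)/2 = 0.0058

0.0058 m/s


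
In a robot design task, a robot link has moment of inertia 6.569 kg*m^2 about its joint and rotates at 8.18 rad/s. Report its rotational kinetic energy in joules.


KE = (1/2)*I*omega^2 = 0.5*6.569*8.18^2 = 219.7738

219.7738 J


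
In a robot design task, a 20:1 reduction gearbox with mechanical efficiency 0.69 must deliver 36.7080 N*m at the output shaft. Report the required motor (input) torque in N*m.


tau_in = tau_out / (N * eta) = 36.7080 / (20 * 0.69) = 2.6600

2.6600 N*m


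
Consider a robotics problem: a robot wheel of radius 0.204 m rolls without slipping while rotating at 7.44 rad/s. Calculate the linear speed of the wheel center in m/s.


v = omega * r = 7.44 * 0.204 = 1.5178

1.5178 m/s


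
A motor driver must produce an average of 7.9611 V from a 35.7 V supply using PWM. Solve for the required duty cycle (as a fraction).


D = V_avg/V_supply = 7.9611/35.7 = 0.2230

0.2230


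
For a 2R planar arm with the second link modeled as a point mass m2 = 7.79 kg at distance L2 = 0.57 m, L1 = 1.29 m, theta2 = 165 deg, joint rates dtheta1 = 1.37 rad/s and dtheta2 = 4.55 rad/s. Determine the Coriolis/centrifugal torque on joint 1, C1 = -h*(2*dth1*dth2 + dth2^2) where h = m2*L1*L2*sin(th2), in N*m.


h = m2*L1*L2*sin(th2) = 7.79*1.29*0.57*sin(165 deg) = 1.482512
C1 = -h*(2*1.37*4.55 + 4.55^2) = -1.482512*33.1695 = -49.1742

-49.1742 N*m


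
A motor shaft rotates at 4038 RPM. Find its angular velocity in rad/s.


omega = 4038 * 2*pi/60 = 422.8584

422.8584 rad/s


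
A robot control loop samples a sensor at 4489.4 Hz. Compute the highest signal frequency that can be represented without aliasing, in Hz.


f_max = f_s/2 = 4489.4/2 = 2244.7000

2244.7000 Hz


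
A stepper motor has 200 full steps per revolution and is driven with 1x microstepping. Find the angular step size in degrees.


step = 360/(200*1) = 360/200 = 1.8000

1.8000 degrees


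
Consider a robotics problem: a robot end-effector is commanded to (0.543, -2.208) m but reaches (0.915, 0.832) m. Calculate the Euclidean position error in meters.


dx = 0.915 - (0.543) = 0.3720, dy = 0.832 - (-2.208) = 3.0400
err = sqrt(0.138384 + 9.241600) = 3.0627

3.0627 m


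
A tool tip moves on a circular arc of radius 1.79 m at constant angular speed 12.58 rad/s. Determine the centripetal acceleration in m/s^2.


a_c = omega^2 * r = 12.58^2 * 1.79 = 283.2790

283.2790 m/s^2


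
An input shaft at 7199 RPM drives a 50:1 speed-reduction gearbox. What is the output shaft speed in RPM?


omega_out = omega_in / N = 7199 / 50 = 143.9800

143.9800 RPM


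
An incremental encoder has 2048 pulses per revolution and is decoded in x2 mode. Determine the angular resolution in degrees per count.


resolution = 360 / (PPR * 2) = 360 / 4096 = 0.0879

0.0879 degrees


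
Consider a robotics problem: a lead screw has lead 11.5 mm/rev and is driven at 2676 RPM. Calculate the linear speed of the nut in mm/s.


v = lead * (RPM/60) = 11.5*2676/60 = 512.9000

512.9000 mm/s


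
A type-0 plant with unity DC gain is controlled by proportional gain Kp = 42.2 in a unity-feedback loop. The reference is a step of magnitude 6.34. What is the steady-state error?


e_ss = R/(1 + Kp) = 6.34/(1 + 42.2) = 6.34/43.2000 = 0.1468

0.1468


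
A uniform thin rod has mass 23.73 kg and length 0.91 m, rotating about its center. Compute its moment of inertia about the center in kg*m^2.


I = (1/12)*m*L^2 = (1/12)*23.73*0.91^2 = 1.6376

1.6376 kg*m^2


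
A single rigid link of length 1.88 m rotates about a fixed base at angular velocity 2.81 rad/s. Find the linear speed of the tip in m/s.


v = L*omega = 1.88 * 2.81 = 5.2828

5.2828 m/s


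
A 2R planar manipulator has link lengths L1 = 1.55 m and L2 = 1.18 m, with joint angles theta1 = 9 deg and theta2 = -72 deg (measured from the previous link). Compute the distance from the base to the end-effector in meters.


x = L1*cos(th1) + L2*cos(th1+th2) = 2.066626
y = L1*sin(th1) + L2*sin(th1+th2) = -0.808914
d = sqrt(x^2 + y^2) = sqrt(4.270943 + 0.654342) = 2.2193

2.2193 m


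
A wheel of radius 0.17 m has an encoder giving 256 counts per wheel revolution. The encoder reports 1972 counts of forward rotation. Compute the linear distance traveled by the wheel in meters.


revs = 1972/256 = 7.703125
d = revs * 2*pi*r = 7.703125 * 2*pi*0.17 = 8.2280

8.2280 m


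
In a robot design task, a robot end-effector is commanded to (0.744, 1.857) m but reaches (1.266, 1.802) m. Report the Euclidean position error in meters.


dx = 1.266 - (0.744) = 0.5220, dy = 1.802 - (1.857) = -0.0550
err = sqrt(0.272484 + 0.003025) = 0.5249

0.5249 m


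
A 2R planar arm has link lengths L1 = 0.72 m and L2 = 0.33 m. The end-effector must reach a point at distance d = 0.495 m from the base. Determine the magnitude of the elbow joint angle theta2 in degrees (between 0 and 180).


cos(th2) = (d^2 - L1^2 - L2^2)/(2*L1*L2) = (0.495^2 - 0.72^2 - 0.33^2)/(2*0.72*0.33) = -0.80445076
th2 = acos(-0.80445076) = 143.5572 deg

143.5572 degrees


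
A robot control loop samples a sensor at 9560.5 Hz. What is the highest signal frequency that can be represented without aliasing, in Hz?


f_max = f_s/2 = 9560.5/2 = 4780.2500

4780.2500 Hz


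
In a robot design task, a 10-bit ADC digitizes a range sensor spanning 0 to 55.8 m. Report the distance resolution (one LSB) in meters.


res = range / 2^n = 55.8/2^10 = 55.8/1024 = 0.0545

0.0545 m


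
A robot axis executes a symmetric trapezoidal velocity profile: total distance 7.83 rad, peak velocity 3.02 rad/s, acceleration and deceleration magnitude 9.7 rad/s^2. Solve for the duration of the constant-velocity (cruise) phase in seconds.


t_acc = v/a = 0.311340 s, d_acc = v^2/(2a) = 0.470124 rad each
d_cruise = 7.83 - 2*0.470124 = 6.889752 rad
t_cruise = d_cruise/v = 6.889752/3.02 = 2.2814

2.2814 s


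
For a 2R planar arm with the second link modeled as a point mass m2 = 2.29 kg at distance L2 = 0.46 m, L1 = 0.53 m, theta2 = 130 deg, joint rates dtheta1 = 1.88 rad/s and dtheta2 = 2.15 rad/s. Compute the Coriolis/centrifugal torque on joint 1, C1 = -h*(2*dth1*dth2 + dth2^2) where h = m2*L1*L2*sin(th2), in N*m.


h = m2*L1*L2*sin(th2) = 2.29*0.53*0.46*sin(130 deg) = 0.427684
C1 = -h*(2*1.88*2.15 + 2.15^2) = -0.427684*12.7065 = -5.4344

-5.4344 N*m


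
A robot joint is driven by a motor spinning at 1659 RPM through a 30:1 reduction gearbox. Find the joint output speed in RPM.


omega_joint = omega_motor / N = 1659 / 30 = 55.3000

55.3000 RPM


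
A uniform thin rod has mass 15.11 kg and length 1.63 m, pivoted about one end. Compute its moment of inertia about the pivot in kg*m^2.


I = (1/3)*m*L^2 = (1/3)*15.11*1.63^2 = 13.3819

13.3819 kg*m^2


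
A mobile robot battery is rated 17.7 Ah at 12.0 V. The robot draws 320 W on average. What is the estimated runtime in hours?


E = 17.7*12.0 = 212.4000 Wh
t = E/P = 212.4000/320 = 0.6637

0.6637 hours


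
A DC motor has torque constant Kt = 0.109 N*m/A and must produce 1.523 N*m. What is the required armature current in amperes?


I = tau / Kt = 1.523/0.109 = 13.9725

13.9725 A


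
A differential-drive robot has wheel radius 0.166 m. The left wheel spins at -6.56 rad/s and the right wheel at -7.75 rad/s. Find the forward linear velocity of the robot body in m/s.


v = r*(wR + wL)/2 = 0.166*(-7.75 + -6.56)/2 = -1.1877

-1.1877 m/s


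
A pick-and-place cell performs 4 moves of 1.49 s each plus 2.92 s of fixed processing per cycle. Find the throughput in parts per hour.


T_cycle = 4*1.49 + 2.92 = 8.8800 s
rate = 3600/T = 405.4054

405.4054 parts/hour


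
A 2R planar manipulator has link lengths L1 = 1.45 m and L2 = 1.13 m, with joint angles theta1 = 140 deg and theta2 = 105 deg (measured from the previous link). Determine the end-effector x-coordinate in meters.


x = L1*cos(th1) + L2*cos(th1+th2) = 1.45*cos(140 deg) + 1.13*cos(245 deg) = -1.5883

-1.5883 m


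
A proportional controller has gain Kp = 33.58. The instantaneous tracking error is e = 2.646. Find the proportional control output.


u_P = Kp * e = 33.58 * 2.646 = 88.8527

88.8527


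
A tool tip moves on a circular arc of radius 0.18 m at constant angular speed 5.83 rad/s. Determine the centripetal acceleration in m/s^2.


a_c = omega^2 * r = 5.83^2 * 0.18 = 6.1180

6.1180 m/s^2


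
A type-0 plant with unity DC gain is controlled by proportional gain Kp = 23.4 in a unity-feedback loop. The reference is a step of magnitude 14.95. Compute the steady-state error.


e_ss = R/(1 + Kp) = 14.95/(1 + 23.4) = 14.95/24.4000 = 0.6127

0.6127


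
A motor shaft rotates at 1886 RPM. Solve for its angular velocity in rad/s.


omega = 1886 * 2*pi/60 = 197.5015

197.5015 rad/s


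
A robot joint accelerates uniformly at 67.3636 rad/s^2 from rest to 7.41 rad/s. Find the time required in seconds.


t = delta_omega / alpha = 7.41 / 67.3636 = 0.1100

0.1100 s


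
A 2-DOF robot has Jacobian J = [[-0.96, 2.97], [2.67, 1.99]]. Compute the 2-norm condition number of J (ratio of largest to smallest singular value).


JJ^T eigenvalues: trace(JJ^T) = 20.8315, det(JJ^T) = det(J)^2 = 96.83150409
s_max^2 = (20.8315 + sqrt(46.62537589))/2 = 13.82988883
s_min^2 = (20.8315 - sqrt(46.62537589))/2 = 7.00161117
kappa = s_max/s_min = sqrt(13.82988883/7.00161117) = 1.4054

1.4054


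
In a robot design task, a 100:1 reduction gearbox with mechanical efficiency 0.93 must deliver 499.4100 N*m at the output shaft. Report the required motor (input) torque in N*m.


tau_in = tau_out / (N * eta) = 499.4100 / (100 * 0.93) = 5.3700

5.3700 N*m


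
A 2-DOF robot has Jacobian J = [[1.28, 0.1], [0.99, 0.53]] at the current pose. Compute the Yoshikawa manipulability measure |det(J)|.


det(J) = 1.28*0.53 - (0.1)*(0.99) = 0.5794
|det(J)| = 0.5794

0.5794


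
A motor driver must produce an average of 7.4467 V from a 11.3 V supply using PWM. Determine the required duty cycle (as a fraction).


D = V_avg/V_supply = 7.4467/11.3 = 0.6590

0.6590


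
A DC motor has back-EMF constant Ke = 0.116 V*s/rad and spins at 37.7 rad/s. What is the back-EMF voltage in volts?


V_emf = Ke * omega = 0.116*37.7 = 4.3732

4.3732 V


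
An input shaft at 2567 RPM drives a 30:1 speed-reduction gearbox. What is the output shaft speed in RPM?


omega_out = omega_in / N = 2567 / 30 = 85.5667

85.5667 RPM


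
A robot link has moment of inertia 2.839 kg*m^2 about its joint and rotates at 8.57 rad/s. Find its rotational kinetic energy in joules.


KE = (1/2)*I*omega^2 = 0.5*2.839*8.57^2 = 104.2550

104.2550 J


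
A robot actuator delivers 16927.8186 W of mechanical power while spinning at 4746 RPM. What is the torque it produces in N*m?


omega = 4746 * 2*pi/60 = 496.999958 rad/s
tau = P / omega = 16927.8186 / 496.999958 = 34.0600

34.0600 N*m


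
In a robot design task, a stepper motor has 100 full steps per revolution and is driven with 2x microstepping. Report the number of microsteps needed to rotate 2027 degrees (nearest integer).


step_size = 360/(100*2) = 360/200 = 1.800000 deg
n = 2027/(360/200) = 2027*200/360 = 1126.1111 -> 1126

1126 steps


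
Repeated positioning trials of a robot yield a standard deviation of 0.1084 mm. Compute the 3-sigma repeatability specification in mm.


repeatability = 3*sigma = 3*0.1084 = 0.3252

0.3252 mm


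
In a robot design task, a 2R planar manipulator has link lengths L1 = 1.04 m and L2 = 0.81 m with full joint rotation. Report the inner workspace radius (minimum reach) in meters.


r_min = |L1 - L2| = |1.04 - 0.81| = 0.2300

0.2300 m


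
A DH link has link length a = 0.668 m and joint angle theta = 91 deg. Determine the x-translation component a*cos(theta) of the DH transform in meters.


a*cos(theta) = 0.668*cos(91 deg) = -0.0117

-0.0117 m


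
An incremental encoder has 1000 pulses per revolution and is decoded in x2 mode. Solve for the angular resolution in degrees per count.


resolution = 360 / (PPR * 2) = 360 / 2000 = 0.1800

0.1800 degrees


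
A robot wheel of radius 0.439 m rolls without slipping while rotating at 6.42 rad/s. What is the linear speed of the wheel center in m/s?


v = omega * r = 6.42 * 0.439 = 2.8184

2.8184 m/s


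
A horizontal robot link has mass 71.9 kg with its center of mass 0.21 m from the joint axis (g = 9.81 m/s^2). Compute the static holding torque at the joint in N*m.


tau = m*g*L = 71.9 * 9.81 * 0.21 = 148.1212

148.1212 N*m


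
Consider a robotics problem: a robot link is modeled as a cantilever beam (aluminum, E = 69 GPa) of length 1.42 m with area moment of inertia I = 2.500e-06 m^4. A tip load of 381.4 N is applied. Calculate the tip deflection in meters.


delta = F*L^3/(3*E*I) = 381.4*1.42^3/(3*6.900e+10*2.500e-06)
      = 1092.0580432/517500 = 0.0021

0.0021 m


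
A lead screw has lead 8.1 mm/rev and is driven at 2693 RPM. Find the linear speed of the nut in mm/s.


v = lead * (RPM/60) = 8.1*2693/60 = 363.5550

363.5550 mm/s


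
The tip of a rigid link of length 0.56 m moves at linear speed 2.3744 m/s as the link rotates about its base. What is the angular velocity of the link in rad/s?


omega = v / L = 2.3744 / 0.56 = 4.2400

4.2400 rad/s


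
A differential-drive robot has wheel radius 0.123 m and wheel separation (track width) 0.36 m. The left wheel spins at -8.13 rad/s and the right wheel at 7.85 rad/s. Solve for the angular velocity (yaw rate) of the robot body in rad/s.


omega = r*(wR - wL)/L = 0.123*(7.85 - (-8.13))/0.36 = 5.4598

5.4598 rad/s


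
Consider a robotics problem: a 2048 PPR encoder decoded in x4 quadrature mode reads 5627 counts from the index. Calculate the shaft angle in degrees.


angle = counts * 360 / (PPR*4) = 5627 * 360 / 8192 = 247.2803

247.2803 degrees


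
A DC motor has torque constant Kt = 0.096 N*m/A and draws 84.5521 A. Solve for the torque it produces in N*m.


tau = Kt * I = 0.096*84.5521 = 8.1170

8.1170 N*m


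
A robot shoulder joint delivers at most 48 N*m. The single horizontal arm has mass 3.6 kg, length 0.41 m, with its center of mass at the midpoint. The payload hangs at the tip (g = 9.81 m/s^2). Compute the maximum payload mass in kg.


tau_arm = m_arm*g*(L/2) = 3.6*9.81*0.41/2 = 7.2398 N*m
tau_payload = tau_max - tau_arm = 48 - 7.2398 = 40.7602
m_payload = tau_payload / (g*L) = 40.7602 / (9.81*0.41) = 10.1341

10.1341 kg


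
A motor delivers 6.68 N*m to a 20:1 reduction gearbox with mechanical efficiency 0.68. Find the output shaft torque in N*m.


tau_out = tau_in * N * eta = 6.68 * 20 * 0.68 = 90.8480

90.8480 N*m


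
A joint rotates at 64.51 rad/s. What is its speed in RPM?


RPM = 64.51 * 60/(2*pi) = 616.0251

616.0251 RPM


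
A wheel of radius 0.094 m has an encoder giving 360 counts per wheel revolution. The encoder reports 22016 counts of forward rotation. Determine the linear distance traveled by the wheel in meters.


revs = 22016/360 = 61.155556
d = revs * 2*pi*r = 61.155556 * 2*pi*0.094 = 36.1197

36.1197 m


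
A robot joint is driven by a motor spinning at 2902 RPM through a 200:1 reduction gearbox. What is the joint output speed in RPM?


omega_joint = omega_motor / N = 2902 / 200 = 14.5100

14.5100 RPM


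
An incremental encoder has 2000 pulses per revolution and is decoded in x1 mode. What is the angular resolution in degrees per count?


resolution = 360 / (PPR * 1) = 360 / 2000 = 0.1800

0.1800 degrees


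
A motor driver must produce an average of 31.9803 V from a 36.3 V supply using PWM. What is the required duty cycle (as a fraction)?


D = V_avg/V_supply = 31.9803/36.3 = 0.8810

0.8810


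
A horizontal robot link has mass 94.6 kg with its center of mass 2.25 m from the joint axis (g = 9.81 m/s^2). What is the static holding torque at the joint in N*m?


tau = m*g*L = 94.6 * 9.81 * 2.25 = 2088.0585

2088.0585 N*m


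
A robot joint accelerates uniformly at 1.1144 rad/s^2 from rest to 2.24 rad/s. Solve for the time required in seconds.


t = delta_omega / alpha = 2.24 / 1.1144 = 2.0101

2.0101 s


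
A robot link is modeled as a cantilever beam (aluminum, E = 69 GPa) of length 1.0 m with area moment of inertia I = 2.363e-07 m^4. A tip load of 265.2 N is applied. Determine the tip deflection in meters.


delta = F*L^3/(3*E*I) = 265.2*1.0^3/(3*6.900e+10*2.363e-07)
      = 265.2/48914.1 = 0.0054

0.0054 m


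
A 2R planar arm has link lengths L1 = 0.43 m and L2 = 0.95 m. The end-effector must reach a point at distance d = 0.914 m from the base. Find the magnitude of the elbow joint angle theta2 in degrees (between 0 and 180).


cos(th2) = (d^2 - L1^2 - L2^2)/(2*L1*L2) = (0.914^2 - 0.43^2 - 0.95^2)/(2*0.43*0.95) = -0.30845043
th2 = acos(-0.30845043) = 107.9659 deg

107.9659 degrees


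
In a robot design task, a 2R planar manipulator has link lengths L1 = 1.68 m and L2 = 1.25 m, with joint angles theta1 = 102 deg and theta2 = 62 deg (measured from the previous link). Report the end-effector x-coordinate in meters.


x = L1*cos(th1) + L2*cos(th1+th2) = 1.68*cos(102 deg) + 1.25*cos(164 deg) = -1.5509

-1.5509 m


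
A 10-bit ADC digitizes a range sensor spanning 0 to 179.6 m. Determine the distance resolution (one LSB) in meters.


res = range / 2^n = 179.6/2^10 = 179.6/1024 = 0.1754

0.1754 m


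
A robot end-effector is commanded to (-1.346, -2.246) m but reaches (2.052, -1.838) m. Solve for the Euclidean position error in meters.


dx = 2.052 - (-1.346) = 3.3980, dy = -1.838 - (-2.246) = 0.4080
err = sqrt(11.546404 + 0.166464) = 3.4224

3.4224 m


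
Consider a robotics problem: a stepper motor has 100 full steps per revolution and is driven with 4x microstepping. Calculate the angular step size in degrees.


step = 360/(100*4) = 360/400 = 0.9000

0.9000 degrees


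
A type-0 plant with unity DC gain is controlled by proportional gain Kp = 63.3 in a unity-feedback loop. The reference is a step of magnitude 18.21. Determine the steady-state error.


e_ss = R/(1 + Kp) = 18.21/(1 + 63.3) = 18.21/64.3000 = 0.2832

0.2832


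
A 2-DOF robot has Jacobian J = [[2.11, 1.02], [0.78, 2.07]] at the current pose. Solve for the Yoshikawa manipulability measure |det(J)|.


det(J) = 2.11*2.07 - (1.02)*(0.78) = 3.5721
|det(J)| = 3.5721

3.5721


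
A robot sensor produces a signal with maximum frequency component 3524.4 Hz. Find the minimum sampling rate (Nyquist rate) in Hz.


f_s,min = 2*f_max = 2*3524.4 = 7048.8000

7048.8000 Hz


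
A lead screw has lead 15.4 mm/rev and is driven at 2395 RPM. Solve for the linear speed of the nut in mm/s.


v = lead * (RPM/60) = 15.4*2395/60 = 614.7167

614.7167 mm/s


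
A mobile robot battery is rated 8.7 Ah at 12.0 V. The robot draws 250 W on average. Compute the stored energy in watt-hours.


E = capacity * V = 8.7*12.0 = 104.4000

104.4000 Wh


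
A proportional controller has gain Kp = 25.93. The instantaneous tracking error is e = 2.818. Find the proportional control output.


u_P = Kp * e = 25.93 * 2.818 = 73.0707

73.0707


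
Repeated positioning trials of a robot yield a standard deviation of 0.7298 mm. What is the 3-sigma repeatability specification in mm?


repeatability = 3*sigma = 3*0.7298 = 2.1894

2.1894 mm


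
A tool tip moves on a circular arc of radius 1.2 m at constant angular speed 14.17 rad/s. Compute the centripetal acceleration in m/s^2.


a_c = omega^2 * r = 14.17^2 * 1.2 = 240.9467

240.9467 m/s^2


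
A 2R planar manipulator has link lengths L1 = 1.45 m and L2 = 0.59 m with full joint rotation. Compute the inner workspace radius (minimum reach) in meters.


r_min = |L1 - L2| = |1.45 - 0.59| = 0.8600

0.8600 m


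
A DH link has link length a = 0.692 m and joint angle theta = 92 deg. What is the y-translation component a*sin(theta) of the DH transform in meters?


a*sin(theta) = 0.692*sin(92 deg) = 0.6916

0.6916 m


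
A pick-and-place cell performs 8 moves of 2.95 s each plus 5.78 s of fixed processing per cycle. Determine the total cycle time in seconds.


T = 8*2.95 + 5.78 = 29.3800

29.3800 s


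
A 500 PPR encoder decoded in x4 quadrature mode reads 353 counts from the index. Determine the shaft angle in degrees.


angle = counts * 360 / (PPR*4) = 353 * 360 / 2000 = 63.5400

63.5400 degrees


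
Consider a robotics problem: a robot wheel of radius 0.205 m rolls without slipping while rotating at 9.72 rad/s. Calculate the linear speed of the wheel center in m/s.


v = omega * r = 9.72 * 0.205 = 1.9926

1.9926 m/s


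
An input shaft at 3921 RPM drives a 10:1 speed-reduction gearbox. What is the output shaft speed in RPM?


omega_out = omega_in / N = 3921 / 10 = 392.1000

392.1000 RPM


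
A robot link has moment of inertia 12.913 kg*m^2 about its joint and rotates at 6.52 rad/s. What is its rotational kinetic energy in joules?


KE = (1/2)*I*omega^2 = 0.5*12.913*6.52^2 = 274.4684

274.4684 J


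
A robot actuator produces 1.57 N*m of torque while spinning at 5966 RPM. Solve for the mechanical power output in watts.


omega = 5966 * 2*pi/60 = 624.758059 rad/s
P = tau * omega = 1.57 * 624.758059 = 980.8702

980.8702 W


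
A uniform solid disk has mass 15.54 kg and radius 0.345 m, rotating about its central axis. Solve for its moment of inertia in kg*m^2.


I = (1/2)*m*R^2 = 0.5*15.54*0.345^2 = 0.9248

0.9248 kg*m^2


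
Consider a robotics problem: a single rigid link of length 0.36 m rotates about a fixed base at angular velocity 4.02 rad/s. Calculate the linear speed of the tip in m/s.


v = L*omega = 0.36 * 4.02 = 1.4472

1.4472 m/s


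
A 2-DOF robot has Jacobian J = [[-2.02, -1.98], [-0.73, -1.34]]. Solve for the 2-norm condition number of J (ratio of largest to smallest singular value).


JJ^T eigenvalues: trace(JJ^T) = 10.3293, det(JJ^T) = det(J)^2 = 1.59112996
s_max^2 = (10.3293 + sqrt(100.32991865))/2 = 10.17289117
s_min^2 = (10.3293 - sqrt(100.32991865))/2 = 0.15640883
kappa = s_max/s_min = sqrt(10.17289117/0.15640883) = 8.0648

8.0648


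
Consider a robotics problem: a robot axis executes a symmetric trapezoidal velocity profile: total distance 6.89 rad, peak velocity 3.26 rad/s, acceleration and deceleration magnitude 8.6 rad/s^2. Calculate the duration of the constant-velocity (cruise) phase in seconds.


t_acc = v/a = 0.379070 s, d_acc = v^2/(2a) = 0.617884 rad each
d_cruise = 6.89 - 2*0.617884 = 5.654232 rad
t_cruise = d_cruise/v = 5.654232/3.26 = 1.7344

1.7344 s


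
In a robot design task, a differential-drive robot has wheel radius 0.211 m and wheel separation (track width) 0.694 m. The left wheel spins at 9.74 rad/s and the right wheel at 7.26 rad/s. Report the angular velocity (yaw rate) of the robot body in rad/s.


omega = r*(wR - wL)/L = 0.211*(7.26 - (9.74))/0.694 = -0.7540

-0.7540 rad/s


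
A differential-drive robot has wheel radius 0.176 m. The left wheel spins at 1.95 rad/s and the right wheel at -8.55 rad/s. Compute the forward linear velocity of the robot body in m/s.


v = r*(wR + wL)/2 = 0.176*(-8.55 + 1.95)/2 = -0.5808

-0.5808 m/s


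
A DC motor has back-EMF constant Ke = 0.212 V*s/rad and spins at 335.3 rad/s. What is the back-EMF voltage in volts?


V_emf = Ke * omega = 0.212*335.3 = 71.0836

71.0836 V


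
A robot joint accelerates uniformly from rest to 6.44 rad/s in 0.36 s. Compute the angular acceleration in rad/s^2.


alpha = delta_omega / t = 6.44 / 0.36 = 17.8889

17.8889 rad/s^2


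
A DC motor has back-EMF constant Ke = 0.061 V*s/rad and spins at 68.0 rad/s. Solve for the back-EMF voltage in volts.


V_emf = Ke * omega = 0.061*68.0 = 4.1480

4.1480 V


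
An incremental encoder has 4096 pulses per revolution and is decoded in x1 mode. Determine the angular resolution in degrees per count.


resolution = 360 / (PPR * 1) = 360 / 4096 = 0.0879

0.0879 degrees


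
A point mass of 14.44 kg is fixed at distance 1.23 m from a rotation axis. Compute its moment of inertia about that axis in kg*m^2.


I = m*r^2 = 14.44*1.23^2 = 21.8463

21.8463 kg*m^2


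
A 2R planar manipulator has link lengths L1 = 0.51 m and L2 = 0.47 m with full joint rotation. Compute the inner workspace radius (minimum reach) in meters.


r_min = |L1 - L2| = |0.51 - 0.47| = 0.0400

0.0400 m


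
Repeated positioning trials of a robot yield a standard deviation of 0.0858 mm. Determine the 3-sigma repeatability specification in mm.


repeatability = 3*sigma = 3*0.0858 = 0.2574

0.2574 mm


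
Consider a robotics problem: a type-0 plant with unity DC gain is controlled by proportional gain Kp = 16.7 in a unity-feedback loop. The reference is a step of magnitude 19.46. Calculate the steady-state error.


e_ss = R/(1 + Kp) = 19.46/(1 + 16.7) = 19.46/17.7000 = 1.0994

1.0994


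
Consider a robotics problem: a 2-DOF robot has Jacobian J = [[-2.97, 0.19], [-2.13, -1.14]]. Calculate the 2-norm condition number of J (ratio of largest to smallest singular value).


JJ^T eigenvalues: trace(JJ^T) = 14.6935, det(JJ^T) = det(J)^2 = 14.36789025
s_max^2 = (14.6935 + sqrt(158.42738125))/2 = 13.64014696
s_min^2 = (14.6935 - sqrt(158.42738125))/2 = 1.05335304
kappa = s_max/s_min = sqrt(13.64014696/1.05335304) = 3.5985

3.5985


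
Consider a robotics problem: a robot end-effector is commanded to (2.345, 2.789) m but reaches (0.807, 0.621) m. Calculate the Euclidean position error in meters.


dx = 0.807 - (2.345) = -1.5380, dy = 0.621 - (2.789) = -2.1680
err = sqrt(2.365444 + 4.700224) = 2.6581

2.6581 m


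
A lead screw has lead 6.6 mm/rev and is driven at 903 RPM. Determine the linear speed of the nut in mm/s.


v = lead * (RPM/60) = 6.6*903/60 = 99.3300

99.3300 mm/s


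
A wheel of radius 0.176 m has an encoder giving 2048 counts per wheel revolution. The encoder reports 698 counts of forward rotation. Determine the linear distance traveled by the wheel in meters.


revs = 698/2048 = 0.340820
d = revs * 2*pi*r = 0.340820 * 2*pi*0.176 = 0.3769

0.3769 m


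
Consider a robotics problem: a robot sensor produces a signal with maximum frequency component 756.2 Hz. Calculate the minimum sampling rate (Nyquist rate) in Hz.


f_s,min = 2*f_max = 2*756.2 = 1512.4000

1512.4000 Hz


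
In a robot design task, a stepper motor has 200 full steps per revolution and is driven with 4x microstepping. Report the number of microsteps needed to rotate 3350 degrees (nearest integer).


step_size = 360/(200*4) = 360/800 = 0.450000 deg
n = 3350/(360/800) = 3350*800/360 = 7444.4444 -> 7444

7444 steps


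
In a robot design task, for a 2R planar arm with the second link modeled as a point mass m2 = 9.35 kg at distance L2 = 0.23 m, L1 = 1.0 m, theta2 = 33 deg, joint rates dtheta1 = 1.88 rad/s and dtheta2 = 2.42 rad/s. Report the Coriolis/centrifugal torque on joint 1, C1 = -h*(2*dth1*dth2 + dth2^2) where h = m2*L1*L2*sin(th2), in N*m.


h = m2*L1*L2*sin(th2) = 9.35*1.0*0.23*sin(33 deg) = 1.171246
C1 = -h*(2*1.88*2.42 + 2.42^2) = -1.171246*14.9556 = -17.5167

-17.5167 N*m


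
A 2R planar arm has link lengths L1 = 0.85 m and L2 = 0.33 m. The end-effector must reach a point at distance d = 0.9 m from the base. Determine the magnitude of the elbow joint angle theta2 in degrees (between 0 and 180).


cos(th2) = (d^2 - L1^2 - L2^2)/(2*L1*L2) = (0.9^2 - 0.85^2 - 0.33^2)/(2*0.85*0.33) = -0.03814617
th2 = acos(-0.03814617) = 92.1861 deg

92.1861 degrees


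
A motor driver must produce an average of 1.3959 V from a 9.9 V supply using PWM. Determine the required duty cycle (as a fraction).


D = V_avg/V_supply = 1.3959/9.9 = 0.1410

0.1410


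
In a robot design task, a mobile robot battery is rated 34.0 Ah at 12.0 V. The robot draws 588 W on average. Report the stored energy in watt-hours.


E = capacity * V = 34.0*12.0 = 408.0000

408.0000 Wh


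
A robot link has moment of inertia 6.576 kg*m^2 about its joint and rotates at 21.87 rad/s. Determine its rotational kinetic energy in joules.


KE = (1/2)*I*omega^2 = 0.5*6.576*21.87^2 = 1572.6402

1572.6402 J


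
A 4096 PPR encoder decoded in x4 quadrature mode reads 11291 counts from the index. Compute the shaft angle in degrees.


angle = counts * 360 / (PPR*4) = 11291 * 360 / 16384 = 248.0933

248.0933 degrees


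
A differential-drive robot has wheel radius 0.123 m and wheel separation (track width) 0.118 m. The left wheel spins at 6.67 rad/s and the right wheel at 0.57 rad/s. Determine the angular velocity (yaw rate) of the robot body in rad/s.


omega = r*(wR - wL)/L = 0.123*(0.57 - (6.67))/0.118 = -6.3585

-6.3585 rad/s


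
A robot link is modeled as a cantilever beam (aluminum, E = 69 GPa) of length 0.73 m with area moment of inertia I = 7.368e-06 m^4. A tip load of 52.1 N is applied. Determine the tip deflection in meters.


delta = F*L^3/(3*E*I) = 52.1*0.73^3/(3*6.900e+10*7.368e-06)
      = 20.2677857/1525176 = 1.3289e-05

1.3289e-05 m


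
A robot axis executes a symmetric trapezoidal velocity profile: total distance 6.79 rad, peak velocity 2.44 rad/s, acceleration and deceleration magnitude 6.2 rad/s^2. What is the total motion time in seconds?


t_acc = v/a = 2.44/6.2 = 0.393548 s
d_acc = v^2/(2a) = 0.480129 rad (each ramp)
d_cruise = 6.79 - 2*0.480129 = 5.829742 rad
t_cruise = 5.829742/2.44 = 2.389239 s
t_total = 2*0.393548 + 2.389239 = 3.1763

3.1763 s


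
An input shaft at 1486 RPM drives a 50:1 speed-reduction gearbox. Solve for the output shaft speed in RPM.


omega_out = omega_in / N = 1486 / 50 = 29.7200

29.7200 RPM


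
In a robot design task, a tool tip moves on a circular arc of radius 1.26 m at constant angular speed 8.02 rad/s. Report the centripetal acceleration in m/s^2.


a_c = omega^2 * r = 8.02^2 * 1.26 = 81.0437

81.0437 m/s^2


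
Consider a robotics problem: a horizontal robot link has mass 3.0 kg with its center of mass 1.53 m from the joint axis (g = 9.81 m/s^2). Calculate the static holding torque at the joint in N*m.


tau = m*g*L = 3.0 * 9.81 * 1.53 = 45.0279

45.0279 N*m


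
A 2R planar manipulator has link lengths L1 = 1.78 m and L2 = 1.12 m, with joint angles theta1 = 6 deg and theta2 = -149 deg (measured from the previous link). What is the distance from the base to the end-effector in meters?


x = L1*cos(th1) + L2*cos(th1+th2) = 0.875777
y = L1*sin(th1) + L2*sin(th1+th2) = -0.487972
d = sqrt(x^2 + y^2) = sqrt(0.766985 + 0.238117) = 1.0025

1.0025 m


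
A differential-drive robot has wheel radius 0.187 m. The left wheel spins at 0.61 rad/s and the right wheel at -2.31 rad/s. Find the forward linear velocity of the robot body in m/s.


v = r*(wR + wL)/2 = 0.187*(-2.31 + 0.61)/2 = -0.1590

-0.1590 m/s


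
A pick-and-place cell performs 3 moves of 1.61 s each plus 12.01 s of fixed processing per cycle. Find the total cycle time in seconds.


T = 3*1.61 + 12.01 = 16.8400

16.8400 s


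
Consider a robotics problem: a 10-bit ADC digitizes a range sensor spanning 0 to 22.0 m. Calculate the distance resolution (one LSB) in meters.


res = range / 2^n = 22.0/2^10 = 22.0/1024 = 0.0215

0.0215 m
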